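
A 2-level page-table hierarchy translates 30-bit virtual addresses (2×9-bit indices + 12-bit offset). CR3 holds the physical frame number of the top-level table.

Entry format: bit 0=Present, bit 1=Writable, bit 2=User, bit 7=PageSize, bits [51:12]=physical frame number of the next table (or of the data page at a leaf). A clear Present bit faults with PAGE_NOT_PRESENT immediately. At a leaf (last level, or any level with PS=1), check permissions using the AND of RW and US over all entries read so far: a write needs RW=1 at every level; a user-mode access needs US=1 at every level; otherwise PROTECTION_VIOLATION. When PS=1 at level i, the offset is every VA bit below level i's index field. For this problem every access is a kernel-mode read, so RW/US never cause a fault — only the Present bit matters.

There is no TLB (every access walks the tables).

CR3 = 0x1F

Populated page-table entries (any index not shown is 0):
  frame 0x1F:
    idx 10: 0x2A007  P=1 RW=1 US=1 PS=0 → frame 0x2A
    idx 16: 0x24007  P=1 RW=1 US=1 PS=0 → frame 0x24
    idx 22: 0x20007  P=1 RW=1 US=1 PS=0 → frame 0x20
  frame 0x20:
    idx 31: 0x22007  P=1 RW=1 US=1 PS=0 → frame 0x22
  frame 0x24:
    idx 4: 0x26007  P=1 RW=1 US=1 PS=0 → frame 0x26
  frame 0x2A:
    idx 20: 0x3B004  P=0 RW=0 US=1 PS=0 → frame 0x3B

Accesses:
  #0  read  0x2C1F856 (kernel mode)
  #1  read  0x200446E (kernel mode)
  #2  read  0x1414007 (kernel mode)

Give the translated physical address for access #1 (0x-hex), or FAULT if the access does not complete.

Trace:
#0 VA=0x2C1F856 (r,kernel):
  L0: frame=0x1F idx=22 entry=0x20007 [P=1 RW=1 US=1 PS=0]
  L1: frame=0x20 idx=31 entry=0x22007 [P=1 RW=1 US=1 PS=0]
  → PA=0x22856  (2 entries read)
#1 VA=0x200446E (r,kernel):
  L0: frame=0x1F idx=16 entry=0x24007 [P=1 RW=1 US=1 PS=0]
  L1: frame=0x24 idx=4 entry=0x26007 [P=1 RW=1 US=1 PS=0]
  → PA=0x2646E  (2 entries read)
#2 VA=0x1414007 (r,kernel):
  L0: frame=0x1F idx=10 entry=0x2A007 [P=1 RW=1 US=1 PS=0]
  L1: frame=0x2A idx=20 entry=0x3B004 [P=0 RW=0 US=1 PS=0]
  ⇒ fault: PAGE_NOT_PRESENT  — 2 lookups

Access #1 PA: 0x2646E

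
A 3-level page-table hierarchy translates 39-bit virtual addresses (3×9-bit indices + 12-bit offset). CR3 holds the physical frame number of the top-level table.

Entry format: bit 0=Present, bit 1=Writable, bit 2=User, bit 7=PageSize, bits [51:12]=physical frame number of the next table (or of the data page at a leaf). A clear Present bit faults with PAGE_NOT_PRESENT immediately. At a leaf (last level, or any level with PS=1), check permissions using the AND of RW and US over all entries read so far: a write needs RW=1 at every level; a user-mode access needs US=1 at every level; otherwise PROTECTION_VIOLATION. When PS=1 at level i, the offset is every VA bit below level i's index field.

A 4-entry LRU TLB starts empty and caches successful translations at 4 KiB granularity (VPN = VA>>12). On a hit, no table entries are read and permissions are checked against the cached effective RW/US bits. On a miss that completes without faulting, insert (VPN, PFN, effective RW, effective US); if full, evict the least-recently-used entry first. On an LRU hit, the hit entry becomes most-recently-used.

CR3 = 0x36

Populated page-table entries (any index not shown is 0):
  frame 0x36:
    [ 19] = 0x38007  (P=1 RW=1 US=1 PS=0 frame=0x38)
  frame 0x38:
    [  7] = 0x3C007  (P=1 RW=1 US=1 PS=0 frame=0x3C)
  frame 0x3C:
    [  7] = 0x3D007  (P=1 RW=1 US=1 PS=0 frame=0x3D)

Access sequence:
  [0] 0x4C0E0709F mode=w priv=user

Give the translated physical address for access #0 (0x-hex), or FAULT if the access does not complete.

Per-access translation:
#0 VA=0x4C0E0709F (w,user):
  L0 @0x36[19] → 0x38007  P=1,RW=1,US=1,PS=0
  L1 @0x38[7] → 0x3C007  P=1,RW=1,US=1,PS=0
  L2 @0x3C[7] → 0x3D007  P=1,RW=1,US=1,PS=0
  → PA=0x3D09F  (3 entries read)

Access #0 PA: 0x3D09F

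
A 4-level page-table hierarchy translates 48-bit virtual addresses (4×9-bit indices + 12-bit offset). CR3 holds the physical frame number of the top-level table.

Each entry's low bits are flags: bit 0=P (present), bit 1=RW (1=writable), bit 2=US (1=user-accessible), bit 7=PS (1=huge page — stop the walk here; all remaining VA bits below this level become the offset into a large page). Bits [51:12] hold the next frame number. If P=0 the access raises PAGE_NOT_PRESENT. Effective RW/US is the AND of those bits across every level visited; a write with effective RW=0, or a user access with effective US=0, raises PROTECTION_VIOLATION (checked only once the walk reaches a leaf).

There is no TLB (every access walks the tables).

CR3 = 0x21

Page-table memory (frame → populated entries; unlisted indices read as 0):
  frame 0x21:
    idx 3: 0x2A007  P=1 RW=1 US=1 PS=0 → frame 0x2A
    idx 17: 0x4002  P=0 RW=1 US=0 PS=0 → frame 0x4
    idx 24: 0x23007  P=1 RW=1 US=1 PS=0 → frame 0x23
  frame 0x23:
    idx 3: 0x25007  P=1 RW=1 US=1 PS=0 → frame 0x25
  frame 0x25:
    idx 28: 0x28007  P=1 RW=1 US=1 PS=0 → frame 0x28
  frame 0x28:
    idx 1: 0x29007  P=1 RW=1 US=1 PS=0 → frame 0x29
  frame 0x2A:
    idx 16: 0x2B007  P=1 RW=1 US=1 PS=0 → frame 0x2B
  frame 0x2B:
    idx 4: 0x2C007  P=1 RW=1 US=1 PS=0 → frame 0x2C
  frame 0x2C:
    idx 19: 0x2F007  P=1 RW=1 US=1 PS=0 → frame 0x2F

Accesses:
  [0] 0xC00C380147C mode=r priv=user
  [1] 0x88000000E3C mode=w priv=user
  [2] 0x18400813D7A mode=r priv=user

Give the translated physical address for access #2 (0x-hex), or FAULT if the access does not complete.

Walk each access:
#0 VA=0xC00C380147C (r,user):
  L0 @0x21[24] → 0x23007  P=1,RW=1,US=1,PS=0
  L1 @0x23[3] → 0x25007  P=1,RW=1,US=1,PS=0
  L2 @0x25[28] → 0x28007  P=1,RW=1,US=1,PS=0
  L3 @0x28[1] → 0x29007  P=1,RW=1,US=1,PS=0
  ⇒ phys 0x2947C  [4 reads]
#1 VA=0x88000000E3C (w,user):
  L0 @0x21[17] → 0x4002  P=0,RW=1,US=0,PS=0
  → PAGE_NOT_PRESENT  (1 entries read)
#2 VA=0x18400813D7A (r,user):
  L0 @0x21[3] → 0x2A007  P=1,RW=1,US=1,PS=0
  L1 @0x2A[16] → 0x2B007  P=1,RW=1,US=1,PS=0
  L2 @0x2B[4] → 0x2C007  P=1,RW=1,US=1,PS=0
  L3 @0x2C[19] → 0x2F007  P=1,RW=1,US=1,PS=0
  ⇒ phys 0x2FD7A  [4 reads]

Access #2 PA: 0x2FD7A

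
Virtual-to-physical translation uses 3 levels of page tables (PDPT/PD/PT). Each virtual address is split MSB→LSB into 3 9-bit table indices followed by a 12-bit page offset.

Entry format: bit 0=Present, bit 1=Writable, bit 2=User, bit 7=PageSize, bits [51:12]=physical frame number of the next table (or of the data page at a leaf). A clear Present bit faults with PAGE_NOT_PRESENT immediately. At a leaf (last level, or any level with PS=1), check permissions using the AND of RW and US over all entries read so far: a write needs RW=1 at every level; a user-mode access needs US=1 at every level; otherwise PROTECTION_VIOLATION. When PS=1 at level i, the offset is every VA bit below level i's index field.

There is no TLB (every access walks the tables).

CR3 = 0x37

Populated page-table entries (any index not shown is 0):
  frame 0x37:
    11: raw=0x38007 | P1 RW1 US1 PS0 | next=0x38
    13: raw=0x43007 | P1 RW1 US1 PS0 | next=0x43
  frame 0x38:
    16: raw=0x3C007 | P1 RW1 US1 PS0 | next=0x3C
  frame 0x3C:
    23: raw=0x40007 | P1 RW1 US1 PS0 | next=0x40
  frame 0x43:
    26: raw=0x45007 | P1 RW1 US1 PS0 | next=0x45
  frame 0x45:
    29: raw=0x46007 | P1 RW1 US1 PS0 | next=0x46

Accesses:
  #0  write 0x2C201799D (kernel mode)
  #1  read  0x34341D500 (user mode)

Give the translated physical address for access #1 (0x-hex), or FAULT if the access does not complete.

Walk each access:
#0 VA=0x2C201799D (w,kernel):
  L0 @0x37[11] → 0x38007  P=1,RW=1,US=1,PS=0
  L1 @0x38[16] → 0x3C007  P=1,RW=1,US=1,PS=0
  L2 @0x3C[23] → 0x40007  P=1,RW=1,US=1,PS=0
  ⇒ phys 0x4099D  [3 reads]
#1 VA=0x34341D500 (r,user):
  L0 @0x37[13] → 0x43007  P=1,RW=1,US=1,PS=0
  L1 @0x43[26] → 0x45007  P=1,RW=1,US=1,PS=0
  L2 @0x45[29] → 0x46007  P=1,RW=1,US=1,PS=0
  ⇒ phys 0x46500  [3 reads]

Access #1 PA: 0x46500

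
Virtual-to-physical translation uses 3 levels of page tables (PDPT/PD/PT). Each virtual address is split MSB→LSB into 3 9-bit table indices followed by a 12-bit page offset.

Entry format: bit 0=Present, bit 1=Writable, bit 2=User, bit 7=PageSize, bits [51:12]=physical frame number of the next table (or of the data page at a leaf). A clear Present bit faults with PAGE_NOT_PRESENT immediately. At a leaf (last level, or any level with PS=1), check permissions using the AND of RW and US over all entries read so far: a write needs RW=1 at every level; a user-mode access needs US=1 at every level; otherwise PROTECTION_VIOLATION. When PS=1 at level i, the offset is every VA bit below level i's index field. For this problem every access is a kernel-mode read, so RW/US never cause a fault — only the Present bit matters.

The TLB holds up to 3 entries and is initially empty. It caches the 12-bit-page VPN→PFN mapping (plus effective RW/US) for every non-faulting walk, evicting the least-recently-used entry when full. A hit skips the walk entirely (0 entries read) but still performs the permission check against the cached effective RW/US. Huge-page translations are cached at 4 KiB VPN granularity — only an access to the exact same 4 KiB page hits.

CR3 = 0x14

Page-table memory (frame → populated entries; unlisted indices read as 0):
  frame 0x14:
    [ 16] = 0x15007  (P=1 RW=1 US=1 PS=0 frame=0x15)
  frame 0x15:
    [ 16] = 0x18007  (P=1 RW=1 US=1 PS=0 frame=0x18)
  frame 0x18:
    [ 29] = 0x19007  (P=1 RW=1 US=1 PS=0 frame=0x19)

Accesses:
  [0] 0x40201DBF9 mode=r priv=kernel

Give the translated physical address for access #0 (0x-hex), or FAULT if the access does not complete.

Per-access translation:
#0 VA=0x40201DBF9 (r,kernel):
  L0 @0x14[16] → 0x15007  P=1,RW=1,US=1,PS=0
  L1 @0x15[16] → 0x18007  P=1,RW=1,US=1,PS=0
  L2 @0x18[29] → 0x19007  P=1,RW=1,US=1,PS=0
  ✓ 0x19BF9  — 3 lookups

Access #0 PA: 0x19BF9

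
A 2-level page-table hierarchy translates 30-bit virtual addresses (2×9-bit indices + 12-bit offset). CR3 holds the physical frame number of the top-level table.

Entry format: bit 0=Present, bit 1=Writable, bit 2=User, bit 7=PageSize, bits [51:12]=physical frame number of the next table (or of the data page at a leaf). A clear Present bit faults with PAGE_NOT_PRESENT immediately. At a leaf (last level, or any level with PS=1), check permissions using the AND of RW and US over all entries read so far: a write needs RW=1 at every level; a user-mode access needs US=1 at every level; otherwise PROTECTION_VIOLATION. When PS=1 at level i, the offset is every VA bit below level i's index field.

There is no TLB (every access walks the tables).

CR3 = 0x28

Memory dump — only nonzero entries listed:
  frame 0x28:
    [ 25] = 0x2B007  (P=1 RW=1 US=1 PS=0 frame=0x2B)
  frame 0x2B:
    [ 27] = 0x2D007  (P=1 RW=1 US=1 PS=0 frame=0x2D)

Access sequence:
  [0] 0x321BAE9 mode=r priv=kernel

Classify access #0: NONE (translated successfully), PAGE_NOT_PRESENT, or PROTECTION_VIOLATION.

Walk each access:
#0 VA=0x321BAE9 (r,kernel):
  L0 @0x28[25] → 0x2B007  P=1,RW=1,US=1,PS=0
  L1 @0x2B[27] → 0x2D007  P=1,RW=1,US=1,PS=0
  ⇒ phys 0x2DAE9  [2 reads]

Access #0 fault: NONE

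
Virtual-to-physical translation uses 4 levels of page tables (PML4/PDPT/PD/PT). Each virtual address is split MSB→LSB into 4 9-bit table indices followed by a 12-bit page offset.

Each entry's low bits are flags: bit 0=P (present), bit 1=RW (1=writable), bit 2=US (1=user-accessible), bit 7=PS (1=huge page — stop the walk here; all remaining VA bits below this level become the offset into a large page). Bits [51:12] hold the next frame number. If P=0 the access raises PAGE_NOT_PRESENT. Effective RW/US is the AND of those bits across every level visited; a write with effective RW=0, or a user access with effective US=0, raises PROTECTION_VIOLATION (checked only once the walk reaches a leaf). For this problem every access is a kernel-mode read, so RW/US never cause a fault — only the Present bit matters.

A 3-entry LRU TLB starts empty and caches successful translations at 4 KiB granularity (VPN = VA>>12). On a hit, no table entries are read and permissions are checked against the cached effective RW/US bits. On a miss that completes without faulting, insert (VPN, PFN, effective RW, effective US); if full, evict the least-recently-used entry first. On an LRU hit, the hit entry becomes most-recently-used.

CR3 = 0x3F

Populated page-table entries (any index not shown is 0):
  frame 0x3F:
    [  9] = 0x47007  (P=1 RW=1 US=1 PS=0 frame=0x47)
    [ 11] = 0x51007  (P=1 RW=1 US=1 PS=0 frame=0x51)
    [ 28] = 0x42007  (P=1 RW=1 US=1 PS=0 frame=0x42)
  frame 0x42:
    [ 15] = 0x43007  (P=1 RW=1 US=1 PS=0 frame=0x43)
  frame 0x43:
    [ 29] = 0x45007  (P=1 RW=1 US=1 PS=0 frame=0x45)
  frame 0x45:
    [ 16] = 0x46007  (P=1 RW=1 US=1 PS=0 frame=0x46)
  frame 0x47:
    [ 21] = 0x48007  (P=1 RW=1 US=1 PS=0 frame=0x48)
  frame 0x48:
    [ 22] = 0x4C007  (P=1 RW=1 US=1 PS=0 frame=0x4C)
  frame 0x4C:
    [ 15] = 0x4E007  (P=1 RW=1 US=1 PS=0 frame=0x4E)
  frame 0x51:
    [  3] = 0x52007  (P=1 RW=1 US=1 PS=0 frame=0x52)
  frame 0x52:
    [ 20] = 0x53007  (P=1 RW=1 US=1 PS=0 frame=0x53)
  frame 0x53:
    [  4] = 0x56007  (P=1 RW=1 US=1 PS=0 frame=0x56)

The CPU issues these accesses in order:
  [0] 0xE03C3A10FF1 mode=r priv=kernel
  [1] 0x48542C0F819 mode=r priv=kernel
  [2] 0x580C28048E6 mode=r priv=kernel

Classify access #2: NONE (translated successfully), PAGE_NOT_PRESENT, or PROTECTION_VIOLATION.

Per-access translation:
#0 VA=0xE03C3A10FF1 (r,kernel):
  L0: frame=0x3F idx=28 entry=0x42007 [P=1 RW=1 US=1 PS=0]
  L1: frame=0x42 idx=15 entry=0x43007 [P=1 RW=1 US=1 PS=0]
  L2: frame=0x43 idx=29 entry=0x45007 [P=1 RW=1 US=1 PS=0]
  L3: frame=0x45 idx=16 entry=0x46007 [P=1 RW=1 US=1 PS=0]
  ✓ 0x46FF1  — 4 lookups
#1 VA=0x48542C0F819 (r,kernel):
  L0: frame=0x3F idx=9 entry=0x47007 [P=1 RW=1 US=1 PS=0]
  L1: frame=0x47 idx=21 entry=0x48007 [P=1 RW=1 US=1 PS=0]
  L2: frame=0x48 idx=22 entry=0x4C007 [P=1 RW=1 US=1 PS=0]
  L3: frame=0x4C idx=15 entry=0x4E007 [P=1 RW=1 US=1 PS=0]
  ✓ 0x4E819  — 4 lookups
#2 VA=0x580C28048E6 (r,kernel):
  L0: frame=0x3F idx=11 entry=0x51007 [P=1 RW=1 US=1 PS=0]
  L1: frame=0x51 idx=3 entry=0x52007 [P=1 RW=1 US=1 PS=0]
  L2: frame=0x52 idx=20 entry=0x53007 [P=1 RW=1 US=1 PS=0]
  L3: frame=0x53 idx=4 entry=0x56007 [P=1 RW=1 US=1 PS=0]
  ✓ 0x568E6  — 4 lookups

Access #2 fault: NONE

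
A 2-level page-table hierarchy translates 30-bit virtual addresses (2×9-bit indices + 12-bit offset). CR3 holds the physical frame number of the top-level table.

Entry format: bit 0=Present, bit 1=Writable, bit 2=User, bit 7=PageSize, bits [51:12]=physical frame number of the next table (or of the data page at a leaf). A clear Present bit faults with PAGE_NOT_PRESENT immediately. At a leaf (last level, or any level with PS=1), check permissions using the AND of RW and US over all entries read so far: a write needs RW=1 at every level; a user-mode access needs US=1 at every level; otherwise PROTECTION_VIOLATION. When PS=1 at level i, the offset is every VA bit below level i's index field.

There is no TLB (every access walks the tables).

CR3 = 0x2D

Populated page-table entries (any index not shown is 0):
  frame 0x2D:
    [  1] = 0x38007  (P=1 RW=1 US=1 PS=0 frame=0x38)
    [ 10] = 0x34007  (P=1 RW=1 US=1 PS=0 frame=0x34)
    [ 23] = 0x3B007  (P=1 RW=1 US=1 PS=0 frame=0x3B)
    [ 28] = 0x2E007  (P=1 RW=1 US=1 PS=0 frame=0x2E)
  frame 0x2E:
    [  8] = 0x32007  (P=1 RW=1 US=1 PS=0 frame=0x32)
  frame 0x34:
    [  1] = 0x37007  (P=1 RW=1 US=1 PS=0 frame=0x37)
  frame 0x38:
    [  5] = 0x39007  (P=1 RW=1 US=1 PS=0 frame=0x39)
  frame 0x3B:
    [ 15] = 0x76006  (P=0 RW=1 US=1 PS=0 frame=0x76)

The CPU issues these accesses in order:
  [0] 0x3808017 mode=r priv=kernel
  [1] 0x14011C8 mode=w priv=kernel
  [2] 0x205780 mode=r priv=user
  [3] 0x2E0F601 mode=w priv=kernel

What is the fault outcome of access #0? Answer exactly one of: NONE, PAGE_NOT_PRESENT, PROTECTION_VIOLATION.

Trace:
#0 VA=0x3808017 (r,kernel):
  L0: frame=0x2D idx=28 entry=0x2E007 [P=1 RW=1 US=1 PS=0]
  L1: frame=0x2E idx=8 entry=0x32007 [P=1 RW=1 US=1 PS=0]
  ⇒ phys 0x32017  [2 reads]
#1 VA=0x14011C8 (w,kernel):
  L0: frame=0x2D idx=10 entry=0x34007 [P=1 RW=1 US=1 PS=0]
  L1: frame=0x34 idx=1 entry=0x37007 [P=1 RW=1 US=1 PS=0]
  ⇒ phys 0x371C8  [2 reads]
#2 VA=0x205780 (r,user):
  L0: frame=0x2D idx=1 entry=0x38007 [P=1 RW=1 US=1 PS=0]
  L1: frame=0x38 idx=5 entry=0x39007 [P=1 RW=1 US=1 PS=0]
  ⇒ phys 0x39780  [2 reads]
#3 VA=0x2E0F601 (w,kernel):
  L0: frame=0x2D idx=23 entry=0x3B007 [P=1 RW=1 US=1 PS=0]
  L1: frame=0x3B idx=15 entry=0x76006 [P=0 RW=1 US=1 PS=0]
  → PAGE_NOT_PRESENT  (2 entries read)

Access #0 fault: NONE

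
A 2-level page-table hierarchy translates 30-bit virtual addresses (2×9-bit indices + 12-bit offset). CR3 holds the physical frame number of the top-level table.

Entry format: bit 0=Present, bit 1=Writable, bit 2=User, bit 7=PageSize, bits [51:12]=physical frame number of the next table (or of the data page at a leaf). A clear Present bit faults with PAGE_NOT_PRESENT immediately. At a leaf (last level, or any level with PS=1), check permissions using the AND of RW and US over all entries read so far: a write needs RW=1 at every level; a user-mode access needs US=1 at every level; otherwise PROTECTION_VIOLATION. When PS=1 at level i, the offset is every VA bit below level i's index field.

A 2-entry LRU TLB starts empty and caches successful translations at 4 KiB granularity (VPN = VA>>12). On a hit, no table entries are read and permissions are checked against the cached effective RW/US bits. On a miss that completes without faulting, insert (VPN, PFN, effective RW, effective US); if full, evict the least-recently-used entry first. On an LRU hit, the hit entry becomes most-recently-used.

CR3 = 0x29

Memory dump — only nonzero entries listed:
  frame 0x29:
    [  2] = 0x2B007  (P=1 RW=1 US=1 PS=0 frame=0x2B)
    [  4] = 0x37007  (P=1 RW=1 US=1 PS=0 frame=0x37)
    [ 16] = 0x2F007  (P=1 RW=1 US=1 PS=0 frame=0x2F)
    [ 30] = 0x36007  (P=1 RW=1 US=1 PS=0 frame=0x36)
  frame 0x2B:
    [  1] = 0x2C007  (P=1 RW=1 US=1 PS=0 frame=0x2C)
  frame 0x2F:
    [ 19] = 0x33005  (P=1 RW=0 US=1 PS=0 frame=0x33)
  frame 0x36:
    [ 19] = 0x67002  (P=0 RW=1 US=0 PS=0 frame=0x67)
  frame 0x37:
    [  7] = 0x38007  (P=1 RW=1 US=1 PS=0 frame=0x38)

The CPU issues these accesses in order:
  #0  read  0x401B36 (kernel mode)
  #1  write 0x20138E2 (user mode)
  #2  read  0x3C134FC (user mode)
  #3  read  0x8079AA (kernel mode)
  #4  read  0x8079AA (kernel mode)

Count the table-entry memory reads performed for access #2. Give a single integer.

Trace:
#0 VA=0x401B36 (r,kernel):
  lvl0: tbl 0x29, slot 2 ⇒ 0x2B007 (P1/RW1/US1/PS0)
  lvl1: tbl 0x2B, slot 1 ⇒ 0x2C007 (P1/RW1/US1/PS0)
  ✓ 0x2CB36  — 2 lookups
#1 VA=0x20138E2 (w,user):
  lvl0: tbl 0x29, slot 16 ⇒ 0x2F007 (P1/RW1/US1/PS0)
  lvl1: tbl 0x2F, slot 19 ⇒ 0x33005 (P1/RW0/US1/PS0)
  → PROTECTION_VIOLATION  (2 entries read)
#2 VA=0x3C134FC (r,user):
  lvl0: tbl 0x29, slot 30 ⇒ 0x36007 (P1/RW1/US1/PS0)
  lvl1: tbl 0x36, slot 19 ⇒ 0x67002 (P0/RW1/US0/PS0)
  → PAGE_NOT_PRESENT  (2 entries read)
#3 VA=0x8079AA (r,kernel):
  lvl0: tbl 0x29, slot 4 ⇒ 0x37007 (P1/RW1/US1/PS0)
  lvl1: tbl 0x37, slot 7 ⇒ 0x38007 (P1/RW1/US1/PS0)
  ✓ 0x389AA  — 2 lookups
#4 VA=0x8079AA (r,kernel):
  TLB hit vpn=0x807 → PA=0x389AA

Entries read for #2: 2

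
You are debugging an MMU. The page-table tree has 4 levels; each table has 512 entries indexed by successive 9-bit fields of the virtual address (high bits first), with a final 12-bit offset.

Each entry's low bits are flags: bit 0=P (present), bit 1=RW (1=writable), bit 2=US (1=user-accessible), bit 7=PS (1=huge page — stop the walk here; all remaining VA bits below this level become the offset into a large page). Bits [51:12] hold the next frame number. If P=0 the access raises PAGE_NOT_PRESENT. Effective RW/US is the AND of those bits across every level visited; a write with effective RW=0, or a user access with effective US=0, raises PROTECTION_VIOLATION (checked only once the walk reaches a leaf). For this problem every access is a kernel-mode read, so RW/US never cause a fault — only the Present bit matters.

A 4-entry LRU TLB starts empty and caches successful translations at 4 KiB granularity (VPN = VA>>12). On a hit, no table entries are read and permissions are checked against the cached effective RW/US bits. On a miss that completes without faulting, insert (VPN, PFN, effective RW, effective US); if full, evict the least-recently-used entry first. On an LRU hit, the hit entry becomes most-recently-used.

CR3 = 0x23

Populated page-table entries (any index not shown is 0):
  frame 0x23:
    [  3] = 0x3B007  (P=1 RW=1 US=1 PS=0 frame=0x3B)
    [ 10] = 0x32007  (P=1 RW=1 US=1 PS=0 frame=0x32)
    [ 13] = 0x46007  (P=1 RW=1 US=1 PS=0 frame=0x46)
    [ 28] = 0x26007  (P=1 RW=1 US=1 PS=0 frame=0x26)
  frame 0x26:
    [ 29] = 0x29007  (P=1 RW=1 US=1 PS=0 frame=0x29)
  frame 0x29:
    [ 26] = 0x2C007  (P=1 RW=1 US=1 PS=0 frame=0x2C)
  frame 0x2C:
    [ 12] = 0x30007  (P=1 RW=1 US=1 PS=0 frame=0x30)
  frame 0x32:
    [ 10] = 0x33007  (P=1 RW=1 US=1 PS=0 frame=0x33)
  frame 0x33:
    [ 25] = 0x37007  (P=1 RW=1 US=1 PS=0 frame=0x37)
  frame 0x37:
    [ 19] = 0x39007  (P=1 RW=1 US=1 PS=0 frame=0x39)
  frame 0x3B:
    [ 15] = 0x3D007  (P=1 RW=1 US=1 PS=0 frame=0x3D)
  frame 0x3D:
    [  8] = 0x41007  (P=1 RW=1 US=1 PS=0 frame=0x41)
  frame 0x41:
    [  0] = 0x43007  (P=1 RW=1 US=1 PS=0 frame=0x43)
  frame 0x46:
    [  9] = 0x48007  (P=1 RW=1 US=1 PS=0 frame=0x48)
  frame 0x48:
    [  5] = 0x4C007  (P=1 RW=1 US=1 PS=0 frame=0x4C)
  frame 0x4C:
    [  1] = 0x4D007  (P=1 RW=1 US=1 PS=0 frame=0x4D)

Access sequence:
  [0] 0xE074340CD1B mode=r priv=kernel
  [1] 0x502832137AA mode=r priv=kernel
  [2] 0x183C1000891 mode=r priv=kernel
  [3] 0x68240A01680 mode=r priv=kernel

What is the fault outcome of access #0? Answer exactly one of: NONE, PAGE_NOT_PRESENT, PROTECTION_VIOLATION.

Trace:
#0 VA=0xE074340CD1B (r,kernel):
  L0 @0x23[28] → 0x26007  P=1,RW=1,US=1,PS=0
  L1 @0x26[29] → 0x29007  P=1,RW=1,US=1,PS=0
  L2 @0x29[26] → 0x2C007  P=1,RW=1,US=1,PS=0
  L3 @0x2C[12] → 0x30007  P=1,RW=1,US=1,PS=0
  ✓ 0x30D1B  — 4 lookups
#1 VA=0x502832137AA (r,kernel):
  L0 @0x23[10] → 0x32007  P=1,RW=1,US=1,PS=0
  L1 @0x32[10] → 0x33007  P=1,RW=1,US=1,PS=0
  L2 @0x33[25] → 0x37007  P=1,RW=1,US=1,PS=0
  L3 @0x37[19] → 0x39007  P=1,RW=1,US=1,PS=0
  ✓ 0x397AA  — 4 lookups
#2 VA=0x183C1000891 (r,kernel):
  L0 @0x23[3] → 0x3B007  P=1,RW=1,US=1,PS=0
  L1 @0x3B[15] → 0x3D007  P=1,RW=1,US=1,PS=0
  L2 @0x3D[8] → 0x41007  P=1,RW=1,US=1,PS=0
  L3 @0x41[0] → 0x43007  P=1,RW=1,US=1,PS=0
  ✓ 0x43891  — 4 lookups
#3 VA=0x68240A01680 (r,kernel):
  L0 @0x23[13] → 0x46007  P=1,RW=1,US=1,PS=0
  L1 @0x46[9] → 0x48007  P=1,RW=1,US=1,PS=0
  L2 @0x48[5] → 0x4C007  P=1,RW=1,US=1,PS=0
  L3 @0x4C[1] → 0x4D007  P=1,RW=1,US=1,PS=0
  ✓ 0x4D680  — 4 lookups

Access #0 fault: NONE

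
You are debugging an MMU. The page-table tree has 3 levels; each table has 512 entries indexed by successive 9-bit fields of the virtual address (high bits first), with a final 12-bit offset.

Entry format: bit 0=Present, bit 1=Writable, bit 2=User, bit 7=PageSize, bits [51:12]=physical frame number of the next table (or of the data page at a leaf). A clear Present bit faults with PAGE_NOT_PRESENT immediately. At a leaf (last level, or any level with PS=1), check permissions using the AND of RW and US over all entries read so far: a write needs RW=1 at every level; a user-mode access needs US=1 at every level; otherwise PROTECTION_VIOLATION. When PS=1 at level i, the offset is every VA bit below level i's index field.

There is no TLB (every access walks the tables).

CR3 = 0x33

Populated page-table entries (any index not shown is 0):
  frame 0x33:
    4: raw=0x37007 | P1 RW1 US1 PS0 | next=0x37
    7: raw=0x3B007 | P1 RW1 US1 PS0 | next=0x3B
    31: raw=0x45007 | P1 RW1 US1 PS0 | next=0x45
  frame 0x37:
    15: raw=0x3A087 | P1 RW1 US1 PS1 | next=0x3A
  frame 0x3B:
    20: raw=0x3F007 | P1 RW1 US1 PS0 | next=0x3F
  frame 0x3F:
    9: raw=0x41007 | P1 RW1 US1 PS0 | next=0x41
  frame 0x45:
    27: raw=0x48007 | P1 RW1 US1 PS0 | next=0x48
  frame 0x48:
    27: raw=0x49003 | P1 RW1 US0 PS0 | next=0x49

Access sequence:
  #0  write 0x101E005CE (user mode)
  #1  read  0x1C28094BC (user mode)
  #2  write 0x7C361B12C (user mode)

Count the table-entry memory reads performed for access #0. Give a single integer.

Per-access translation:
#0 VA=0x101E005CE (w,user):
  L0: frame=0x33 idx=4 entry=0x37007 [P=1 RW=1 US=1 PS=0]
  L1: frame=0x37 idx=15 entry=0x3A087 [P=1 RW=1 US=1 PS=1]
  ✓ 0x3A5CE (huge @L1)  — 2 lookups
#1 VA=0x1C28094BC (r,user):
  L0: frame=0x33 idx=7 entry=0x3B007 [P=1 RW=1 US=1 PS=0]
  L1: frame=0x3B idx=20 entry=0x3F007 [P=1 RW=1 US=1 PS=0]
  L2: frame=0x3F idx=9 entry=0x41007 [P=1 RW=1 US=1 PS=0]
  ✓ 0x414BC  — 3 lookups
#2 VA=0x7C361B12C (w,user):
  L0: frame=0x33 idx=31 entry=0x45007 [P=1 RW=1 US=1 PS=0]
  L1: frame=0x45 idx=27 entry=0x48007 [P=1 RW=1 US=1 PS=0]
  L2: frame=0x48 idx=27 entry=0x49003 [P=1 RW=1 US=0 PS=0]
  → PROTECTION_VIOLATION  (3 entries read)

Entries read for #0: 2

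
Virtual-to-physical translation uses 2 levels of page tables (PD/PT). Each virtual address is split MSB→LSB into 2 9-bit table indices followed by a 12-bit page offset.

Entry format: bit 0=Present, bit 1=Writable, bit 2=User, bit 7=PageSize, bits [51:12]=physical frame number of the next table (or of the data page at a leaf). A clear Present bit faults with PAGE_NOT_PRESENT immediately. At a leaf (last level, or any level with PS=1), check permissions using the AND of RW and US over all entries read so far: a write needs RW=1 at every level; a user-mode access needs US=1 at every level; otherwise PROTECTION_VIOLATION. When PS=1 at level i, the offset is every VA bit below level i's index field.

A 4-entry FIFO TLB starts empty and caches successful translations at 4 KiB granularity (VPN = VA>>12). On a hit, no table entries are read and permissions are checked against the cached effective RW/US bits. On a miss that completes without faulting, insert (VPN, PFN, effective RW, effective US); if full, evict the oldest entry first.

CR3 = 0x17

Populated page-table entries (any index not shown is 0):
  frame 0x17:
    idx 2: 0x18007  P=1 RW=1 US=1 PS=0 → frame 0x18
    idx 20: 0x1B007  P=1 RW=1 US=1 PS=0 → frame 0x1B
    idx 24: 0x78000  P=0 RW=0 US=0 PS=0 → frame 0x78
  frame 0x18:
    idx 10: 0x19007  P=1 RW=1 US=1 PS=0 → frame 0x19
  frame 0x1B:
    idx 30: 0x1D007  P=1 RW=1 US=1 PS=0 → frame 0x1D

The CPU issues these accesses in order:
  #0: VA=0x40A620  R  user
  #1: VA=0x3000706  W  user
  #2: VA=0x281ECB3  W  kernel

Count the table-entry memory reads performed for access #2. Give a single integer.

Per-access translation:
#0 VA=0x40A620 (r,user):
  [0] read 0x17 idx=2: raw=0x18007 flags P=1 W=1 U=1 S=0
  [1] read 0x18 idx=10: raw=0x19007 flags P=1 W=1 U=1 S=0
  → PA=0x19620  (2 entries read)
#1 VA=0x3000706 (w,user):
  [0] read 0x17 idx=24: raw=0x78000 flags P=0 W=0 U=0 S=0
  ⇒ fault: PAGE_NOT_PRESENT  — 1 lookups
#2 VA=0x281ECB3 (w,kernel):
  [0] read 0x17 idx=20: raw=0x1B007 flags P=1 W=1 U=1 S=0
  [1] read 0x1B idx=30: raw=0x1D007 flags P=1 W=1 U=1 S=0
  → PA=0x1DCB3  (2 entries read)

Entries read for #2: 2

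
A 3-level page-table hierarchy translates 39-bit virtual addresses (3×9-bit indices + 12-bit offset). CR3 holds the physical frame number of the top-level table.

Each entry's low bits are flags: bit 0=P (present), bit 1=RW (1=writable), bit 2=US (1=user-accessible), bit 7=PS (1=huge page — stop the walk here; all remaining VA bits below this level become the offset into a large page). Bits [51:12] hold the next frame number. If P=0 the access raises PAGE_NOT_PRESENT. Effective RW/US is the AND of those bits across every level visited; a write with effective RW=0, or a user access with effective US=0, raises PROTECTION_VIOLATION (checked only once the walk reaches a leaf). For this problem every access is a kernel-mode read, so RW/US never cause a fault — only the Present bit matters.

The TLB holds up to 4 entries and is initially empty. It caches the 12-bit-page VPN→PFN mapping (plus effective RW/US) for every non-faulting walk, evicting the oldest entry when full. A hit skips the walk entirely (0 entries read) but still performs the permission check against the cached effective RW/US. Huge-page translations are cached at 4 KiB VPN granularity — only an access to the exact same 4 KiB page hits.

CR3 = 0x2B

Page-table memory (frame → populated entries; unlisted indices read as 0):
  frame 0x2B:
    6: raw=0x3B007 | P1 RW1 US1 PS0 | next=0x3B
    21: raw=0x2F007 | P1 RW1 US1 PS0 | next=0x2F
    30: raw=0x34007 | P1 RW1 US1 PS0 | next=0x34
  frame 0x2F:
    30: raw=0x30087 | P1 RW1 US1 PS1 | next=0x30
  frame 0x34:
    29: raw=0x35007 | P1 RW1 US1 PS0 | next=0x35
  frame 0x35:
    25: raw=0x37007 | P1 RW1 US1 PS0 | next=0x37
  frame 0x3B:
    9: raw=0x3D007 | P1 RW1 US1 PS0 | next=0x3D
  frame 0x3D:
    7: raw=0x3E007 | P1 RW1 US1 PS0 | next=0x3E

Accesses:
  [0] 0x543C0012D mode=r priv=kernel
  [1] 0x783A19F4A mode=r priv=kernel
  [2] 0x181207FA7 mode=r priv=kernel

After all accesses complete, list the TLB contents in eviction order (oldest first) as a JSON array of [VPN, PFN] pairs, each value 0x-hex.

Trace:
#0 VA=0x543C0012D (r,kernel):
  [0] read 0x2B idx=21: raw=0x2F007 flags P=1 W=1 U=1 S=0
  [1] read 0x2F idx=30: raw=0x30087 flags P=1 W=1 U=1 S=1
  → PA=0x3012D (huge @L1)  (2 entries read)
#1 VA=0x783A19F4A (r,kernel):
  [0] read 0x2B idx=30: raw=0x34007 flags P=1 W=1 U=1 S=0
  [1] read 0x34 idx=29: raw=0x35007 flags P=1 W=1 U=1 S=0
  [2] read 0x35 idx=25: raw=0x37007 flags P=1 W=1 U=1 S=0
  → PA=0x37F4A  (3 entries read)
#2 VA=0x181207FA7 (r,kernel):
  [0] read 0x2B idx=6: raw=0x3B007 flags P=1 W=1 U=1 S=0
  [1] read 0x3B idx=9: raw=0x3D007 flags P=1 W=1 U=1 S=0
  [2] read 0x3D idx=7: raw=0x3E007 flags P=1 W=1 U=1 S=0
  → PA=0x3EFA7  (3 entries read)

TLB: [["0x543C00", "0x30"], ["0x783A19", "0x37"], ["0x181207", "0x3E"]]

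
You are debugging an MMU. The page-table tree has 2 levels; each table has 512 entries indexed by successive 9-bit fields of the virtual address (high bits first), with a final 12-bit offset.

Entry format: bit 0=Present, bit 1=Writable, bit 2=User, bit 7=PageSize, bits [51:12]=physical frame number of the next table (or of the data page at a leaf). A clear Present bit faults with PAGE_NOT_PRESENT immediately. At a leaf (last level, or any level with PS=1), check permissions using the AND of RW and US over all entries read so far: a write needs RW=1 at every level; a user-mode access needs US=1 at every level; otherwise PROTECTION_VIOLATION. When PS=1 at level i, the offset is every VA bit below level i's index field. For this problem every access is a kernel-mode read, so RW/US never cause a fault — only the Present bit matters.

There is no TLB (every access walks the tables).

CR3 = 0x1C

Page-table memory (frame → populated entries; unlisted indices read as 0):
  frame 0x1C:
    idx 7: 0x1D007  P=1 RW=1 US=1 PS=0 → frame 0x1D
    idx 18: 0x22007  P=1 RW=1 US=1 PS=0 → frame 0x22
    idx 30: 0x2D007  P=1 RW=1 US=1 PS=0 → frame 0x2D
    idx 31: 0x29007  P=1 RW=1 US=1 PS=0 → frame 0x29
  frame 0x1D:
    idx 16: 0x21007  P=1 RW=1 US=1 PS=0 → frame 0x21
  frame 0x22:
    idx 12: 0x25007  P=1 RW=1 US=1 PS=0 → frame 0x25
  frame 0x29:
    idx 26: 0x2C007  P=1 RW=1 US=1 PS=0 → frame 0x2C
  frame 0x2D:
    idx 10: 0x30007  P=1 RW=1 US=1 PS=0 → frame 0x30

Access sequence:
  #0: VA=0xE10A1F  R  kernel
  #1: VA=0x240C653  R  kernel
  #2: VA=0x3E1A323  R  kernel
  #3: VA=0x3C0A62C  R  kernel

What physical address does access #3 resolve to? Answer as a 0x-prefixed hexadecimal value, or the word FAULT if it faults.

Trace:
#0 VA=0xE10A1F (r,kernel):
  L0 @0x1C[7] → 0x1D007  P=1,RW=1,US=1,PS=0
  L1 @0x1D[16] → 0x21007  P=1,RW=1,US=1,PS=0
  → PA=0x21A1F  (2 entries read)
#1 VA=0x240C653 (r,kernel):
  L0 @0x1C[18] → 0x22007  P=1,RW=1,US=1,PS=0
  L1 @0x22[12] → 0x25007  P=1,RW=1,US=1,PS=0
  → PA=0x25653  (2 entries read)
#2 VA=0x3E1A323 (r,kernel):
  L0 @0x1C[31] → 0x29007  P=1,RW=1,US=1,PS=0
  L1 @0x29[26] → 0x2C007  P=1,RW=1,US=1,PS=0
  → PA=0x2C323  (2 entries read)
#3 VA=0x3C0A62C (r,kernel):
  L0 @0x1C[30] → 0x2D007  P=1,RW=1,US=1,PS=0
  L1 @0x2D[10] → 0x30007  P=1,RW=1,US=1,PS=0
  → PA=0x3062C  (2 entries read)

Access #3 PA: 0x3062C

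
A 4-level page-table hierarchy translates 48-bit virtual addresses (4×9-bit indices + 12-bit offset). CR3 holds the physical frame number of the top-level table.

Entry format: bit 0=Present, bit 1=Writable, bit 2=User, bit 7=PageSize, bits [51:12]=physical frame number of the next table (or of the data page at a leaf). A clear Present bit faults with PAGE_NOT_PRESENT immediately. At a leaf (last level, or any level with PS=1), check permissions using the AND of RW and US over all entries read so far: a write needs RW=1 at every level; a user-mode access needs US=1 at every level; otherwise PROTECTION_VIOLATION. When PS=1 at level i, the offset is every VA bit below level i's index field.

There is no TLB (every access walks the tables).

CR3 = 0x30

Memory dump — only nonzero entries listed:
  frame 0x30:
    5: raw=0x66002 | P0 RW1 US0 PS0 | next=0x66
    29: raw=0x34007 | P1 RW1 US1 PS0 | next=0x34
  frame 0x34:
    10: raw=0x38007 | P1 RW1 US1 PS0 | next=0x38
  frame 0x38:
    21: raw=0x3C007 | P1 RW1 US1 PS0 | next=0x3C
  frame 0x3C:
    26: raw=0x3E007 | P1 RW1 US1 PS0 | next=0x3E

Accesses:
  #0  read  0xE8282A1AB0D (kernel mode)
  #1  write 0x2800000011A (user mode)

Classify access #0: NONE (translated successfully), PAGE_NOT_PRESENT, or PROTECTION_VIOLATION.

Per-access translation:
#0 VA=0xE8282A1AB0D (r,kernel):
  L0: frame=0x30 idx=29 entry=0x34007 [P=1 RW=1 US=1 PS=0]
  L1: frame=0x34 idx=10 entry=0x38007 [P=1 RW=1 US=1 PS=0]
  L2: frame=0x38 idx=21 entry=0x3C007 [P=1 RW=1 US=1 PS=0]
  L3: frame=0x3C idx=26 entry=0x3E007 [P=1 RW=1 US=1 PS=0]
  ⇒ phys 0x3EB0D  [4 reads]
#1 VA=0x2800000011A (w,user):
  L0: frame=0x30 idx=5 entry=0x66002 [P=0 RW=1 US=0 PS=0]
  → PAGE_NOT_PRESENT  (1 entries read)

Access #0 fault: NONE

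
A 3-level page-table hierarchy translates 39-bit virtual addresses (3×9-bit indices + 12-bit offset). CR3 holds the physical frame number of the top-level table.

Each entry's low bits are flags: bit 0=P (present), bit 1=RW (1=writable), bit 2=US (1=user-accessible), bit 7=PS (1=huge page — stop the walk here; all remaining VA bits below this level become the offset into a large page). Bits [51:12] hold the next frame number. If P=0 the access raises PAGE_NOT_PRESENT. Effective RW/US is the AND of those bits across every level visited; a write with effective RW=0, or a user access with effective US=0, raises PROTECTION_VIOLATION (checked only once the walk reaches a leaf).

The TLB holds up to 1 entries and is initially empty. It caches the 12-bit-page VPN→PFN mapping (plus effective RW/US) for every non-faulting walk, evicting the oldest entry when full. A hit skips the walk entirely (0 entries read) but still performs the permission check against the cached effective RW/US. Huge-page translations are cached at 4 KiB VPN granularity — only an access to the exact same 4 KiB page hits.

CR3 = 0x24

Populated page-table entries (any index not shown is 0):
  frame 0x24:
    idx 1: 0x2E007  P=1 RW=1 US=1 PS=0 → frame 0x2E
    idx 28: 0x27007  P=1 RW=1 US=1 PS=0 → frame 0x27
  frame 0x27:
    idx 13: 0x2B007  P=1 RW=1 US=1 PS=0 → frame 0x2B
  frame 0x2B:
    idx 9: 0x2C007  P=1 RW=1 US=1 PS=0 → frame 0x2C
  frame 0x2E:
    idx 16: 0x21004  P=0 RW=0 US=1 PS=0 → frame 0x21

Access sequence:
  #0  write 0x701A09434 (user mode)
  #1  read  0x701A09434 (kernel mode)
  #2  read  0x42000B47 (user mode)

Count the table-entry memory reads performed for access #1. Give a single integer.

Trace:
#0 VA=0x701A09434 (w,user):
  lvl0: tbl 0x24, slot 28 ⇒ 0x27007 (P1/RW1/US1/PS0)
  lvl1: tbl 0x27, slot 13 ⇒ 0x2B007 (P1/RW1/US1/PS0)
  lvl2: tbl 0x2B, slot 9 ⇒ 0x2C007 (P1/RW1/US1/PS0)
  ⇒ phys 0x2C434  [3 reads]
#1 VA=0x701A09434 (r,kernel):
  TLB hit vpn=0x701A09 → PA=0x2C434
#2 VA=0x42000B47 (r,user):
  lvl0: tbl 0x24, slot 1 ⇒ 0x2E007 (P1/RW1/US1/PS0)
  lvl1: tbl 0x2E, slot 16 ⇒ 0x21004 (P0/RW0/US1/PS0)
  ✗ PAGE_NOT_PRESENT  [2 reads]

Entries read for #1: 0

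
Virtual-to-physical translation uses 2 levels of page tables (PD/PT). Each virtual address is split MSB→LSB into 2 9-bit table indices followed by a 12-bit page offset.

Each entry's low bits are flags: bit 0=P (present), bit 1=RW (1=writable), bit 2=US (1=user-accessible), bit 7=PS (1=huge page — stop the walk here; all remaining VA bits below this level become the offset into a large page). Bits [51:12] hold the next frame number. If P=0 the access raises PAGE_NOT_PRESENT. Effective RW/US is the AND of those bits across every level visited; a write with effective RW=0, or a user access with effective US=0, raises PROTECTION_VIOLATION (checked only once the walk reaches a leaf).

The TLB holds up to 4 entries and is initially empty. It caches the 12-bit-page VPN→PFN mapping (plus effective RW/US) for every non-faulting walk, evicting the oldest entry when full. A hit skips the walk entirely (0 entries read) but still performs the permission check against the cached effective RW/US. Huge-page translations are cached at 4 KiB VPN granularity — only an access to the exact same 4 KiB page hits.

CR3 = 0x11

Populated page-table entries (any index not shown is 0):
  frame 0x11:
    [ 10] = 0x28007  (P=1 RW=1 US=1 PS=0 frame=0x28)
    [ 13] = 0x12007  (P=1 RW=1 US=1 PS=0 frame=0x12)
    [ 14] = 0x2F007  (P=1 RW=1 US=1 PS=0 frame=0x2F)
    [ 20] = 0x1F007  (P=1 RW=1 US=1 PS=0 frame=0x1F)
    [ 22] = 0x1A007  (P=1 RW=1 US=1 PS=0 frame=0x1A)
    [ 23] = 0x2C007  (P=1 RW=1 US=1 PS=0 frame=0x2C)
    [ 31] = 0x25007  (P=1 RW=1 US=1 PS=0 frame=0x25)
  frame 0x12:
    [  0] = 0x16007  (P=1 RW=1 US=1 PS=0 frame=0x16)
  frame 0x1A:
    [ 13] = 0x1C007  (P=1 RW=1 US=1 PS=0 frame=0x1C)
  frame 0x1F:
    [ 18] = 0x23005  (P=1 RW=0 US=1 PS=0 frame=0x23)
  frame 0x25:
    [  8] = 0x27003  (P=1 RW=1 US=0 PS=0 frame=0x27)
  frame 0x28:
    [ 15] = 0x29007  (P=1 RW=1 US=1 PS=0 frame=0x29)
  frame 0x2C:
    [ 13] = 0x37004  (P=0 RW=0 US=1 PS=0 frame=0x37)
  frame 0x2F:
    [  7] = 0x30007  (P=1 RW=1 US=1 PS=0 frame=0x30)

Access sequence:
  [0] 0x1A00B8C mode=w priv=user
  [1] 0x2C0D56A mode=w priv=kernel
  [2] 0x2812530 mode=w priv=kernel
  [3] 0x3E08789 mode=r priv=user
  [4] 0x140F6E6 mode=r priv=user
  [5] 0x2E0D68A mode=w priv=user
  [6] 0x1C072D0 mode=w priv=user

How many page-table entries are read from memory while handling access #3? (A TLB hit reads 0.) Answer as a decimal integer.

Trace:
#0 VA=0x1A00B8C (w,user):
  L0: frame=0x11 idx=13 entry=0x12007 [P=1 RW=1 US=1 PS=0]
  L1: frame=0x12 idx=0 entry=0x16007 [P=1 RW=1 US=1 PS=0]
  → PA=0x16B8C  (2 entries read)
#1 VA=0x2C0D56A (w,kernel):
  L0: frame=0x11 idx=22 entry=0x1A007 [P=1 RW=1 US=1 PS=0]
  L1: frame=0x1A idx=13 entry=0x1C007 [P=1 RW=1 US=1 PS=0]
  → PA=0x1C56A  (2 entries read)
#2 VA=0x2812530 (w,kernel):
  L0: frame=0x11 idx=20 entry=0x1F007 [P=1 RW=1 US=1 PS=0]
  L1: frame=0x1F idx=18 entry=0x23005 [P=1 RW=0 US=1 PS=0]
  ✗ PROTECTION_VIOLATION  [2 reads]
#3 VA=0x3E08789 (r,user):
  L0: frame=0x11 idx=31 entry=0x25007 [P=1 RW=1 US=1 PS=0]
  L1: frame=0x25 idx=8 entry=0x27003 [P=1 RW=1 US=0 PS=0]
  ✗ PROTECTION_VIOLATION  [2 reads]
#4 VA=0x140F6E6 (r,user):
  L0: frame=0x11 idx=10 entry=0x28007 [P=1 RW=1 US=1 PS=0]
  L1: frame=0x28 idx=15 entry=0x29007 [P=1 RW=1 US=1 PS=0]
  → PA=0x296E6  (2 entries read)
#5 VA=0x2E0D68A (w,user):
  L0: frame=0x11 idx=23 entry=0x2C007 [P=1 RW=1 US=1 PS=0]
  L1: frame=0x2C idx=13 entry=0x37004 [P=0 RW=0 US=1 PS=0]
  ✗ PAGE_NOT_PRESENT  [2 reads]
#6 VA=0x1C072D0 (w,user):
  L0: frame=0x11 idx=14 entry=0x2F007 [P=1 RW=1 US=1 PS=0]
  L1: frame=0x2F idx=7 entry=0x30007 [P=1 RW=1 US=1 PS=0]
  → PA=0x302D0  (2 entries read)

Entries read for #3: 2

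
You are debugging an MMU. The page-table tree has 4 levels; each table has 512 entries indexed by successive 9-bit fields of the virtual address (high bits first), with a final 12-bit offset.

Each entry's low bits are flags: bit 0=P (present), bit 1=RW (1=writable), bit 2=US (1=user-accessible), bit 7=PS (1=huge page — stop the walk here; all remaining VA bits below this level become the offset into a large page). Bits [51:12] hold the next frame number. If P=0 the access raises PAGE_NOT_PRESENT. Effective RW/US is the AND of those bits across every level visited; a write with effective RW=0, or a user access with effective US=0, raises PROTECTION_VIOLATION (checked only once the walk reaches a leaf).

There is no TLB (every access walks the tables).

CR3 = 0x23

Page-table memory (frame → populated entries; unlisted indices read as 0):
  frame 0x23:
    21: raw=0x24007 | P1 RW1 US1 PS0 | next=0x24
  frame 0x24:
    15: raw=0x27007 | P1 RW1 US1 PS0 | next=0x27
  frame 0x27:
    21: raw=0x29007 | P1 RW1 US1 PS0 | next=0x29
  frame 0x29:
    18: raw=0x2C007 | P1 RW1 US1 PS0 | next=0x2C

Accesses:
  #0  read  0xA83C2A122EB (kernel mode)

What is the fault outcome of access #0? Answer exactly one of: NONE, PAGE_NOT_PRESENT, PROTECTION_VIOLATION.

Walk each access:
#0 VA=0xA83C2A122EB (r,kernel):
  L0: frame=0x23 idx=21 entry=0x24007 [P=1 RW=1 US=1 PS=0]
  L1: frame=0x24 idx=15 entry=0x27007 [P=1 RW=1 US=1 PS=0]
  L2: frame=0x27 idx=21 entry=0x29007 [P=1 RW=1 US=1 PS=0]
  L3: frame=0x29 idx=18 entry=0x2C007 [P=1 RW=1 US=1 PS=0]
  → PA=0x2C2EB  (4 entries read)

Access #0 fault: NONE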